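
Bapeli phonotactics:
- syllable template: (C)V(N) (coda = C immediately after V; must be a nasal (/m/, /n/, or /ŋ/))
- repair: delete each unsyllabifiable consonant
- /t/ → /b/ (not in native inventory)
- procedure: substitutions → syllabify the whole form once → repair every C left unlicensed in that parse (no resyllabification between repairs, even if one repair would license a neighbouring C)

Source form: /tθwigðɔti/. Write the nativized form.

wiðɔbi

Substitution: /t/ → /b/, giving /bθwigðɔbi/.
Syllabifying with onset maximization leaves /b/, /θ/, /g/ stranded (only a nasal (/m/, /n/, or /ŋ/) is licensed in coda position; onsets are limited to one consonant).
Deleting the stranded consonants removes /b/, /θ/, /g/.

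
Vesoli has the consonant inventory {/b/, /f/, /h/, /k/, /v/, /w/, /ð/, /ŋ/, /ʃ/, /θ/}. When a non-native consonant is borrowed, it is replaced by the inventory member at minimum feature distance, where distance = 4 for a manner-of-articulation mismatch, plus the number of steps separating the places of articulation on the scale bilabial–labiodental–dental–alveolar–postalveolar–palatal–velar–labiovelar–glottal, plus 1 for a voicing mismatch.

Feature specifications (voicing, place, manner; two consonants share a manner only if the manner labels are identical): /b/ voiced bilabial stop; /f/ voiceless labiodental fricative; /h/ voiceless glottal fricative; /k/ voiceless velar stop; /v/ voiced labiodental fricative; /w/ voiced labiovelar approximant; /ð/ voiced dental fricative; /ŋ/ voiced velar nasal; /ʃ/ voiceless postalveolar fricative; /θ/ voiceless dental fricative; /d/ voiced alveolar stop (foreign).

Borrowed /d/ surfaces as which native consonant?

/b/ is closest: same manner (stop), place distance 3 (alveolar→bilabial), same voicing; total 3. Next closest is /k/ at distance 4.

b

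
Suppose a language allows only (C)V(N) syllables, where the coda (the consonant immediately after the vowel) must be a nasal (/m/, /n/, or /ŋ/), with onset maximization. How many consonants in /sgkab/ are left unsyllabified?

3

Under (C)V(N), the unsyllabifiable consonants are /s/, /g/, /b/ (only a nasal (/m/, /n/, or /ŋ/) is licensed in coda position; onsets are limited to one consonant).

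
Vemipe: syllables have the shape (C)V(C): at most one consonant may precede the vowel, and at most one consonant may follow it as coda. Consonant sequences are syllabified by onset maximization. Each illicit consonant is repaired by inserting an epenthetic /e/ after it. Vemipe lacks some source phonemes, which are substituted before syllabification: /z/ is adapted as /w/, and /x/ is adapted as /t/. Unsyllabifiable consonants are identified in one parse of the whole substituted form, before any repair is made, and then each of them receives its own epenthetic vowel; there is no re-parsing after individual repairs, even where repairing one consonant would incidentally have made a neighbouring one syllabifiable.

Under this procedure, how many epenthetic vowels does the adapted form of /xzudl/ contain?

2

After substitution the input is /twudl/.
The unsyllabifiable consonants are /t/, /l/; each receives one epenthetic vowel.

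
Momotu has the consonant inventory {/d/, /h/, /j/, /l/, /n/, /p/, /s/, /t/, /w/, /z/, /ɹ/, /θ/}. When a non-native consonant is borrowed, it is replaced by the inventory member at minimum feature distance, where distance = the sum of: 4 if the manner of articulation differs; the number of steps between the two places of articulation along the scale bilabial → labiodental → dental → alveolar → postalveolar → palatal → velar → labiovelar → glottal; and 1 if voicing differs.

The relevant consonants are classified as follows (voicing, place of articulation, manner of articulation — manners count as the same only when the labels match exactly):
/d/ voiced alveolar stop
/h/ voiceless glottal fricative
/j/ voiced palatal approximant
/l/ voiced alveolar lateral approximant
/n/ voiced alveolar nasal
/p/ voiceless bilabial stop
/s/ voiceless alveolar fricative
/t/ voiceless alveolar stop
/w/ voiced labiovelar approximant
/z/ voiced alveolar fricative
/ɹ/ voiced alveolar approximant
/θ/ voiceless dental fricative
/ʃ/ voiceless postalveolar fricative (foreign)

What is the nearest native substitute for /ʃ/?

s

/s/ is closest: same manner (fricative), place distance 1 (postalveolar→alveolar), same voicing; total 1. Next closest is /z/ at distance 2.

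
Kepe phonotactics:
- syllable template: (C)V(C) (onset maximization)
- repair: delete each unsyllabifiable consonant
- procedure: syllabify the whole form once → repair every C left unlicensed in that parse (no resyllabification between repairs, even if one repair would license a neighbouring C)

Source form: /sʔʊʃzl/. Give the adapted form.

Syllabifying with onset maximization leaves /s/, /z/, /l/ stranded (at most one coda consonant is licensed; onsets are limited to one consonant).
Each unlicensed consonant is deleted: /s/, /z/, /l/.

ʔʊʃ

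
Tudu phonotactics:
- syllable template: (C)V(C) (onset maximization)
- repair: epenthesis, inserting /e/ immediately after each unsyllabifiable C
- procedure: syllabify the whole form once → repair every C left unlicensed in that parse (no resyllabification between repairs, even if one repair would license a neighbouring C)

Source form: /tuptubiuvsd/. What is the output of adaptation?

tuptubiuvsede

Under (C)V(C), the unsyllabifiable consonants are /s/, /d/ (at most one coda consonant is licensed; onsets are limited to one consonant).
Inserting the epenthetic vowel yields /s/ → /se/, /d/ → /de/.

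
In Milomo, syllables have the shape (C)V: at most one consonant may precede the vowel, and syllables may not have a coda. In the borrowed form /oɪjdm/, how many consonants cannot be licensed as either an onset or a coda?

Syllabifying with onset maximization leaves /j/, /d/, /m/ stranded (no codas are permitted; onsets are limited to one consonant).

3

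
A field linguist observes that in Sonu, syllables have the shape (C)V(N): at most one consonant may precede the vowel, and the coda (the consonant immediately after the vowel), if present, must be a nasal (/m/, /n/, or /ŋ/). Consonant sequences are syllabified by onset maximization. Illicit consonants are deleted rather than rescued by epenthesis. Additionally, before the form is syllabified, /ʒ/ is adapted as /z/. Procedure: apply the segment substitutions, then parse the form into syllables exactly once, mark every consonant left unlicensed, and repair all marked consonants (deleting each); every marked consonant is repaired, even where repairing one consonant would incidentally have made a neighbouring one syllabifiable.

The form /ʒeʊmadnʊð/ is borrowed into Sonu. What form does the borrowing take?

Substitution: /ʒ/ → /z/, giving /zeʊmadnʊð/.
Syllabifying with onset maximization leaves /d/, /ð/ stranded (only a nasal (/m/, /n/, or /ŋ/) is licensed in coda position; onsets are limited to one consonant).
Deleting the stranded consonants removes /d/, /ð/.

zeʊmanʊ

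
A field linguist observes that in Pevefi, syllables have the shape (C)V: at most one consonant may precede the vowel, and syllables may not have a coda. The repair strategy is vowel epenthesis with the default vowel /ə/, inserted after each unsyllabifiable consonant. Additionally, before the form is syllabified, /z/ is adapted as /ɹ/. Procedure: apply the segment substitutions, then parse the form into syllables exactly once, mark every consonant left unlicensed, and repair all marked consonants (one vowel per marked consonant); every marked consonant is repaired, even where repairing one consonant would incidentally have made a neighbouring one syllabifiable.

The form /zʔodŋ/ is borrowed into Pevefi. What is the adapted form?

ɹəʔodəŋə

Substitution: /z/ → /ɹ/, giving /ɹʔodŋ/.
The consonants /ɹ/, /d/, /ŋ/ cannot be parsed into a legal (C)V syllable (no codas are permitted; onsets are limited to one consonant).
Inserting the epenthetic vowel yields /ɹ/ → /ɹə/, /d/ → /də/, /ŋ/ → /ŋə/.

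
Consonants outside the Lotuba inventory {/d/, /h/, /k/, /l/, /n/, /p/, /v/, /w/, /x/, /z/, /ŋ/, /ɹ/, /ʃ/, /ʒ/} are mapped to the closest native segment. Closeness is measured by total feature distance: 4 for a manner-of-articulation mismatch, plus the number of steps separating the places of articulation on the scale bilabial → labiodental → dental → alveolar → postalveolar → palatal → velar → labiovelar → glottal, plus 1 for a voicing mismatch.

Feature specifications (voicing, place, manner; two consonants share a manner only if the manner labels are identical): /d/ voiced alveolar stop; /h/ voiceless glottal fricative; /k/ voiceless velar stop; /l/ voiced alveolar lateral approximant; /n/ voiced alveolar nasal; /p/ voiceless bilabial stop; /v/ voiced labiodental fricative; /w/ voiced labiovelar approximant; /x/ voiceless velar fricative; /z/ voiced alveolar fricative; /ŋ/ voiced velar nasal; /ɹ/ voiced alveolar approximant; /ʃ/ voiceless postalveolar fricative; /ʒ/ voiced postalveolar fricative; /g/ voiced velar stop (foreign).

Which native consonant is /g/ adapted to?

/k/ is closest: same manner (stop), place distance 0 (velar→velar), voicing differs (+1); total 1. Next closest is /d/ at distance 3.

k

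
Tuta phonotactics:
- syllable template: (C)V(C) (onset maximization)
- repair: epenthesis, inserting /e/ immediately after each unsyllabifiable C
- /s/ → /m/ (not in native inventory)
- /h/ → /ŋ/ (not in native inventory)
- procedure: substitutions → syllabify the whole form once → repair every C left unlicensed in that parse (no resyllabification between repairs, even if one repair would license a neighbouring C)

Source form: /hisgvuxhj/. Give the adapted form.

ŋimgevuxŋeje

Substitution: /h/ → /ŋ/, /s/ → /m/, giving /ŋimgvuxŋj/.
The consonants /g/, /ŋ/, /j/ cannot be parsed into a legal (C)V(C) syllable (at most one coda consonant is licensed; onsets are limited to one consonant).
Each unlicensed consonant becomes the onset of a new syllable: /g/ → /ge/, /ŋ/ → /ŋe/, /j/ → /je/.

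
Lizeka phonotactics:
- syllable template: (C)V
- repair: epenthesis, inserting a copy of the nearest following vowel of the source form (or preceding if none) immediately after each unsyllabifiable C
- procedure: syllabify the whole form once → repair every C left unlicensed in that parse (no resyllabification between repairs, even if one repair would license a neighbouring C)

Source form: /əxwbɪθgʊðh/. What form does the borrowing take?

əxɪwɪbɪθʊgʊðʊhʊ

Under (C)V, the unsyllabifiable consonants are /x/, /w/, /θ/, /ð/, /h/ (no codas are permitted; onsets are limited to one consonant).
Inserting the epenthetic vowel yields /x/ → /xɪ/, /w/ → /wɪ/, /θ/ → /θʊ/, /ð/ → /ðʊ/, /h/ → /hʊ/.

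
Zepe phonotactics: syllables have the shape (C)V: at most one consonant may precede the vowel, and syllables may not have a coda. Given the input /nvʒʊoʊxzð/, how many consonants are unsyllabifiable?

5

Syllabifying with onset maximization leaves /n/, /v/, /x/, /z/, /ð/ stranded (no codas are permitted; onsets are limited to one consonant).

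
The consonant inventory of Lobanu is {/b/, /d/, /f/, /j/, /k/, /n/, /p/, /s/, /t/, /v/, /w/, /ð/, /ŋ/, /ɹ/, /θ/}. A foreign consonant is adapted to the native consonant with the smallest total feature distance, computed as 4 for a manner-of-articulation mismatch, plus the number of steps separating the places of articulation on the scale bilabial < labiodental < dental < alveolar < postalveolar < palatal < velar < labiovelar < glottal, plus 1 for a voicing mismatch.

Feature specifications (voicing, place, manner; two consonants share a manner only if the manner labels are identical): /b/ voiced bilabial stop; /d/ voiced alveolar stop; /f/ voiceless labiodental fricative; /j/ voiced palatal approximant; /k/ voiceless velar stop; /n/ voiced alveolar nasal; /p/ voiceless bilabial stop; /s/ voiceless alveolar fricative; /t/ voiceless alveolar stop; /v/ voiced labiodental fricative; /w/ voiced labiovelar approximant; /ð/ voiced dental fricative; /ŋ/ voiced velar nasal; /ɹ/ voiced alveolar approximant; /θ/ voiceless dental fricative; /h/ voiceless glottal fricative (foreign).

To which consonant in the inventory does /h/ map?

/s/ is closest: same manner (fricative), place distance 5 (glottal→alveolar), same voicing; total 5. Next closest is /k/ at distance 6.

s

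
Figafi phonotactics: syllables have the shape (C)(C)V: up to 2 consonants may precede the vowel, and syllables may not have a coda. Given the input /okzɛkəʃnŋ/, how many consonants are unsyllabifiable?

Syllabifying with onset maximization leaves /ʃ/, /n/, /ŋ/ stranded (no codas are permitted; onsets may contain at most 2 consonants).

3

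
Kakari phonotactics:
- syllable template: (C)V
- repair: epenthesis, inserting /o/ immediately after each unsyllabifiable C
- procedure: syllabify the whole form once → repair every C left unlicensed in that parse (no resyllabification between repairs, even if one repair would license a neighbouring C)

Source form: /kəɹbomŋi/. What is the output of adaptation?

kəɹobomoŋi

Syllabifying with onset maximization leaves /ɹ/, /m/ stranded (no codas are permitted; onsets are limited to one consonant).
Epenthesis after each stranded consonant: /ɹ/ → /ɹo/, /m/ → /mo/.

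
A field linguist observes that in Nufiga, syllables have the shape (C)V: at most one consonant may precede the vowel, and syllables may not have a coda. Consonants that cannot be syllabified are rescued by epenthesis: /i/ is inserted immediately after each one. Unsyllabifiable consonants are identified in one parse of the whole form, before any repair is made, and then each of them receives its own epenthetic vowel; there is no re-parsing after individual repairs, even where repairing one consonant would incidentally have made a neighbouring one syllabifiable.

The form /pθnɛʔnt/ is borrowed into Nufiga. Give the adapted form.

Under (C)V, the unsyllabifiable consonants are /p/, /θ/, /ʔ/, /n/, /t/ (no codas are permitted; onsets are limited to one consonant).
Each unlicensed consonant becomes the onset of a new syllable: /p/ → /pi/, /θ/ → /θi/, /ʔ/ → /ʔi/, /n/ → /ni/, /t/ → /ti/.

piθinɛʔiniti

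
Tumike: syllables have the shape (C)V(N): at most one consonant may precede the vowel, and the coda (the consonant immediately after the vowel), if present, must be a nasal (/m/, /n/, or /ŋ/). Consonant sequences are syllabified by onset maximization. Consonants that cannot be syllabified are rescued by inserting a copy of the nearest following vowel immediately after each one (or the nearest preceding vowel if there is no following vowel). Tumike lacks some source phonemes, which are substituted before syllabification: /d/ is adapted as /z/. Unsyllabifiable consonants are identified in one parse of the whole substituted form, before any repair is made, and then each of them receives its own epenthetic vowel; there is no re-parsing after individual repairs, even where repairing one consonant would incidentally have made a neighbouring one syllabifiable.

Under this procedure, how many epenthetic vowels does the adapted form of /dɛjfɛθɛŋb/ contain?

2

After substitution the input is /zɛjfɛθɛŋb/.
The unsyllabifiable consonants are /j/, /b/; each receives one epenthetic vowel.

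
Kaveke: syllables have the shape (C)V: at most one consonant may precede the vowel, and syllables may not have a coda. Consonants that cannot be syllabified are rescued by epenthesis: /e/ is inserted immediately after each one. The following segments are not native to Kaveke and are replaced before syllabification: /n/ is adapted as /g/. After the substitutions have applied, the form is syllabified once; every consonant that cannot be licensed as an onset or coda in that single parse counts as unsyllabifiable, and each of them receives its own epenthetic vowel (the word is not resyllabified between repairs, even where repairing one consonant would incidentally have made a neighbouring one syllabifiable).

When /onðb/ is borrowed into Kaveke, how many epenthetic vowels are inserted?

3

After substitution the input is /ogðb/.
The unsyllabifiable consonants are /g/, /ð/, /b/; each receives one epenthetic vowel.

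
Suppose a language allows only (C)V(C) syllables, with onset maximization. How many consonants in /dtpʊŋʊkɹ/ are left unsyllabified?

3

Syllabifying with onset maximization leaves /d/, /t/, /ɹ/ stranded (at most one coda consonant is licensed; onsets are limited to one consonant).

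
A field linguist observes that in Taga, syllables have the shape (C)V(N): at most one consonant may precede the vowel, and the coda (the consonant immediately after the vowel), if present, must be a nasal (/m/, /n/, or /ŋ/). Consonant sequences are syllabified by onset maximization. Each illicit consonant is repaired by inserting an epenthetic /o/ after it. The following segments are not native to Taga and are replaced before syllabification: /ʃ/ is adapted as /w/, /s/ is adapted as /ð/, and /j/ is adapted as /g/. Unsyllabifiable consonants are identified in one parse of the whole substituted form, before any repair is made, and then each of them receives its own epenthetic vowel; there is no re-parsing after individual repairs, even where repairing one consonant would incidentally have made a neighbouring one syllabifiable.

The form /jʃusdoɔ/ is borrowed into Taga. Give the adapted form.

gowuðodoɔ

Substitution: /j/ → /g/, /ʃ/ → /w/, /s/ → /ð/, giving /gwuðdoɔ/.
The consonants /g/, /ð/ cannot be parsed into a legal (C)V(N) syllable (only a nasal (/m/, /n/, or /ŋ/) is licensed in coda position; onsets are limited to one consonant).
Epenthesis after each stranded consonant: /g/ → /go/, /ð/ → /ðo/.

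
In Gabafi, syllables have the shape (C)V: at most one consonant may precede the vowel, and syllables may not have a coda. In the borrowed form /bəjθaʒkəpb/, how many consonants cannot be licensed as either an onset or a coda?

4

Syllabifying with onset maximization leaves /j/, /ʒ/, /p/, /b/ stranded (no codas are permitted; onsets are limited to one consonant).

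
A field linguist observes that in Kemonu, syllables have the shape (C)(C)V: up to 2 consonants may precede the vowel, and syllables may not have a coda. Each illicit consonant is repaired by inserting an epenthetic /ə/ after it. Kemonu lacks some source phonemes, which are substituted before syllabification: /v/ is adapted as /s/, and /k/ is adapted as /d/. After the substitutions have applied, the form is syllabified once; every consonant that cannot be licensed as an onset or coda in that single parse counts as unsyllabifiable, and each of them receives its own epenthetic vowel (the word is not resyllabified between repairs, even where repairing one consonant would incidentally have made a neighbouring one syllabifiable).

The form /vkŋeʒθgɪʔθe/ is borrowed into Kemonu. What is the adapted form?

sədŋeʒəθgɪʔθe

Substitution: /v/ → /s/, /k/ → /d/, giving /sdŋeʒθgɪʔθe/.
The consonants /s/, /ʒ/ cannot be parsed into a legal (C)(C)V syllable (no codas are permitted; onsets may contain at most 2 consonants).
Inserting the epenthetic vowel yields /s/ → /sə/, /ʒ/ → /ʒə/.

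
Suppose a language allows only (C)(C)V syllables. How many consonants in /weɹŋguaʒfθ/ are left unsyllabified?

Under (C)(C)V, the unsyllabifiable consonants are /ɹ/, /ʒ/, /f/, /θ/ (no codas are permitted; onsets may contain at most 2 consonants).

4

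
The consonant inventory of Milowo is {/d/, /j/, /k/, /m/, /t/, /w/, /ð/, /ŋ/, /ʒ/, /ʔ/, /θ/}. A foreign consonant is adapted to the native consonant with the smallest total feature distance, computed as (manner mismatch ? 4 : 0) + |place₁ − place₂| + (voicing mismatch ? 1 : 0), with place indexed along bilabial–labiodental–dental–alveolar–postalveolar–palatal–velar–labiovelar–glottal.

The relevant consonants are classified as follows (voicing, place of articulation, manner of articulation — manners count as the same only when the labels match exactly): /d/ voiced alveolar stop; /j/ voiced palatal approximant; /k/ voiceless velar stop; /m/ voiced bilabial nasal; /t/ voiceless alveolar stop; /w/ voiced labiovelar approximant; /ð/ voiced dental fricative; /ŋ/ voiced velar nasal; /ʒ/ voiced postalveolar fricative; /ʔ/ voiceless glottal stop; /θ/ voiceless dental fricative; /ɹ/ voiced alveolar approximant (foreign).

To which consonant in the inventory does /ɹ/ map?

/j/ is closest: same manner (approximant), place distance 2 (alveolar→palatal), same voicing; total 2. Next closest is /d/ at distance 4.

j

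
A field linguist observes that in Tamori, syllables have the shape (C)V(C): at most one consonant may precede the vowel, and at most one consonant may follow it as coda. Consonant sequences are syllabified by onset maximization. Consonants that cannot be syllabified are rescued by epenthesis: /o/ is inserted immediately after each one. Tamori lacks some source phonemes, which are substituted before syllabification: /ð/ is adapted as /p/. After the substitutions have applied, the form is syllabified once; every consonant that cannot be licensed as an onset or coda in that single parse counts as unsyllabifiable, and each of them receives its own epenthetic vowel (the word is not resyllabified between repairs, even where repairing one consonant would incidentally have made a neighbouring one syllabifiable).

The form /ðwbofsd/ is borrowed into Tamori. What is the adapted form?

Substitution: /ð/ → /p/, giving /pwbofsd/.
Syllabifying with onset maximization leaves /p/, /w/, /s/, /d/ stranded (at most one coda consonant is licensed; onsets are limited to one consonant).
Inserting the epenthetic vowel yields /p/ → /po/, /w/ → /wo/, /s/ → /so/, /d/ → /do/.

powobofsodo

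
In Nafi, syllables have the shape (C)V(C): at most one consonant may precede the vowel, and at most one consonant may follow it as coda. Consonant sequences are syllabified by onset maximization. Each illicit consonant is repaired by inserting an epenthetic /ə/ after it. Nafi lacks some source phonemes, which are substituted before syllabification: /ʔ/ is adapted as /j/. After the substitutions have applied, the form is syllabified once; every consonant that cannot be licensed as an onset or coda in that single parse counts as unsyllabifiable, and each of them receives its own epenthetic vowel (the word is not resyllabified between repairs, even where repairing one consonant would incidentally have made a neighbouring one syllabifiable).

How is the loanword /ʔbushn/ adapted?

jəbushənə

Substitution: /ʔ/ → /j/, giving /jbushn/.
Syllabifying with onset maximization leaves /j/, /h/, /n/ stranded (at most one coda consonant is licensed; onsets are limited to one consonant).
Inserting the epenthetic vowel yields /j/ → /jə/, /h/ → /hə/, /n/ → /nə/.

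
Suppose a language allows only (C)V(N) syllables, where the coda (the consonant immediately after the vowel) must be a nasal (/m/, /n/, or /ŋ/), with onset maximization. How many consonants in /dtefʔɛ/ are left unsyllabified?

2

Under (C)V(N), the unsyllabifiable consonants are /d/, /f/ (only a nasal (/m/, /n/, or /ŋ/) is licensed in coda position; onsets are limited to one consonant).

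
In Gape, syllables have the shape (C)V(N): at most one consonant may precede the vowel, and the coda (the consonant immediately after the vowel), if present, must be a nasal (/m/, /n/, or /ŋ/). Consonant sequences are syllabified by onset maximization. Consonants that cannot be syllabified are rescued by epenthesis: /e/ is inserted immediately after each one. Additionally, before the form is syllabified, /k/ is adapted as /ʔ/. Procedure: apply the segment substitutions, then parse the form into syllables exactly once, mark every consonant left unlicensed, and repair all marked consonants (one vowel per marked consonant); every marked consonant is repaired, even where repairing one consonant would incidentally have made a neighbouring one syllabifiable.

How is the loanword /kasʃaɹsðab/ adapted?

ʔaseʃaɹeseðabe

Substitution: /k/ → /ʔ/, giving /ʔasʃaɹsðab/.
Syllabifying with onset maximization leaves /s/, /ɹ/, /s/, /b/ stranded (only a nasal (/m/, /n/, or /ŋ/) is licensed in coda position; onsets are limited to one consonant).
Epenthesis after each stranded consonant: /s/ → /se/, /ɹ/ → /ɹe/, /s/ → /se/, /b/ → /be/.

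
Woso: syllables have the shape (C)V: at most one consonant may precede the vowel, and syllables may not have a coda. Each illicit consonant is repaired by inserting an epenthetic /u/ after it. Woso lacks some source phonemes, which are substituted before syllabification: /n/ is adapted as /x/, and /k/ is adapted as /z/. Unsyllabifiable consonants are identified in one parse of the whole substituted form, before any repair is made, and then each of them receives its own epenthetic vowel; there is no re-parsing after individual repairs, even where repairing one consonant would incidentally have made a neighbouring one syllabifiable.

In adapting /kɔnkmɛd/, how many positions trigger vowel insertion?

After substitution the input is /zɔxzmɛd/.
The unsyllabifiable consonants are /x/, /z/, /d/; each receives one epenthetic vowel.

3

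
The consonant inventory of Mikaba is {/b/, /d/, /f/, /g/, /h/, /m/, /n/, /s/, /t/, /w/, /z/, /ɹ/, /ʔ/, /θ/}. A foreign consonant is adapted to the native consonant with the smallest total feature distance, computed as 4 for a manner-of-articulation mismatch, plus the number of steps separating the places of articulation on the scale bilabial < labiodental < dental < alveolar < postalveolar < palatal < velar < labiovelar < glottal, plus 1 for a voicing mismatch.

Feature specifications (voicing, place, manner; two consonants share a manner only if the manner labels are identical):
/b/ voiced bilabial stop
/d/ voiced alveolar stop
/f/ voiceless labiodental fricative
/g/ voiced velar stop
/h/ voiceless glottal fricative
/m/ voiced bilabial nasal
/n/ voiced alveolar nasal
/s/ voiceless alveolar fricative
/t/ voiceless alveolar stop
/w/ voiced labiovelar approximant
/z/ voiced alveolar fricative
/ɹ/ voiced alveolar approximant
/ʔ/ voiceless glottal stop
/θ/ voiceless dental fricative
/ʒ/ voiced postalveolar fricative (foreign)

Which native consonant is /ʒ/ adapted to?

z

/z/ is closest: same manner (fricative), place distance 1 (postalveolar→alveolar), same voicing; total 1. Next closest is /s/ at distance 2.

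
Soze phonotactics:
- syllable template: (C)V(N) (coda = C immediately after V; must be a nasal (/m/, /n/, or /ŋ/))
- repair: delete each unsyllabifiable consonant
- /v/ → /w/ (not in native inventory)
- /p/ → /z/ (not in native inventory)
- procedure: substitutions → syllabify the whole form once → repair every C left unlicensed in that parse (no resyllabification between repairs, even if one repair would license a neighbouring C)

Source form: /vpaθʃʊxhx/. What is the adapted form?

zaʃʊ

Substitution: /v/ → /w/, /p/ → /z/, giving /wzaθʃʊxhx/.
Under (C)V(N), the unsyllabifiable consonants are /w/, /θ/, /x/, /h/, /x/ (only a nasal (/m/, /n/, or /ŋ/) is licensed in coda position; onsets are limited to one consonant).
Each unlicensed consonant is deleted: /w/, /θ/, /x/, /h/, /x/.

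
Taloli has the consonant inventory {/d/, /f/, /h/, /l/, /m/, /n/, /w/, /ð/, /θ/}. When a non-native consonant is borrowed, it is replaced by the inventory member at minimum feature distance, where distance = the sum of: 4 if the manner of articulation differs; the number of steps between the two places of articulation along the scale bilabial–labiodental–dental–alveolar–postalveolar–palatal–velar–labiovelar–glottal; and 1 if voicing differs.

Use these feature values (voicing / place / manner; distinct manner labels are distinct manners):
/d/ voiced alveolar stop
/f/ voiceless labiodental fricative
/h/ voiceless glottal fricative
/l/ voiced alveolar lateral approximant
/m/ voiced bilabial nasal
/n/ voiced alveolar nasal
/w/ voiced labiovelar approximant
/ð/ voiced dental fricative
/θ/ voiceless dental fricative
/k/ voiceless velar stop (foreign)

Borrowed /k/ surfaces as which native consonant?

/d/ is closest: same manner (stop), place distance 3 (velar→alveolar), voicing differs (+1); total 4. Next closest is /h/ at distance 6.

d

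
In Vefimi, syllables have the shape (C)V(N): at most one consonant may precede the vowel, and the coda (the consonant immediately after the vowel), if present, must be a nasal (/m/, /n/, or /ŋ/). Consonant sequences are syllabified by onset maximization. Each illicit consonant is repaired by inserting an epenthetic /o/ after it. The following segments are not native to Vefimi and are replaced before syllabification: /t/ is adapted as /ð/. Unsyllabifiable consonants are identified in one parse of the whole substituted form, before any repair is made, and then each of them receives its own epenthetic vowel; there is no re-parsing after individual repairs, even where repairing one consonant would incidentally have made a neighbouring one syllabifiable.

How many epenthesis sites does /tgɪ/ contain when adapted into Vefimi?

1

After substitution the input is /ðgɪ/.
The unsyllabifiable consonants are /ð/; each receives one epenthetic vowel.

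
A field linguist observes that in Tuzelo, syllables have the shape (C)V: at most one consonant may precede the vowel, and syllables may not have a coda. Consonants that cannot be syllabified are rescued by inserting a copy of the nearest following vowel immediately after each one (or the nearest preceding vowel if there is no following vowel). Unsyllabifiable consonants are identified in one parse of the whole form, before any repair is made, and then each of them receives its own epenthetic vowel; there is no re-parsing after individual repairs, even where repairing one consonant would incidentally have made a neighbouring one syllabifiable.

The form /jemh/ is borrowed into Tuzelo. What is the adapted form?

jemehe

The consonants /m/, /h/ cannot be parsed into a legal (C)V syllable (no codas are permitted; onsets are limited to one consonant).
Each unlicensed consonant becomes the onset of a new syllable: /m/ → /me/, /h/ → /he/.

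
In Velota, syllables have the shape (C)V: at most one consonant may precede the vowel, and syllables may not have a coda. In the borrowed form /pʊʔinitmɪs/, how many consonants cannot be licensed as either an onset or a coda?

The consonants /t/, /s/ cannot be parsed into a legal (C)V syllable (no codas are permitted; onsets are limited to one consonant).

2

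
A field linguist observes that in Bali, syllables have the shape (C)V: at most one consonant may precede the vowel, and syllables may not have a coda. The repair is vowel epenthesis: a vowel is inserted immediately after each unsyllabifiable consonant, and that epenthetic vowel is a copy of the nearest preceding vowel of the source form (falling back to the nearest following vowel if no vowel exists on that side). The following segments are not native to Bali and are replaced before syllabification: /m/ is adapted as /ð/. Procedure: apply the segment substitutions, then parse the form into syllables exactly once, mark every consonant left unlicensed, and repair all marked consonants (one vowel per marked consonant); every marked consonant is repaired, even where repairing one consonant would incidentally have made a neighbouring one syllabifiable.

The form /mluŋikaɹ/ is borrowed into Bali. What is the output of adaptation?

ðuluŋikaɹa

Substitution: /m/ → /ð/, giving /ðluŋikaɹ/.
Syllabifying with onset maximization leaves /ð/, /ɹ/ stranded (no codas are permitted; onsets are limited to one consonant).
Epenthesis after each stranded consonant: /ð/ → /ðu/, /ɹ/ → /ɹa/.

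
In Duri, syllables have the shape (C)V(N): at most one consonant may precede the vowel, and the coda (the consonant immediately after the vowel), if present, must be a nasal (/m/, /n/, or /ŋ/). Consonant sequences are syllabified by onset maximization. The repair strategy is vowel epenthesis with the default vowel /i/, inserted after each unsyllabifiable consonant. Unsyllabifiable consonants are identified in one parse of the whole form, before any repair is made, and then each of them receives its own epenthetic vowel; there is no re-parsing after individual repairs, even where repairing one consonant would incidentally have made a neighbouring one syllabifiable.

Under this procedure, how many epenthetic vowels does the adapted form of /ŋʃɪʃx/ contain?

3

The unsyllabifiable consonants are /ŋ/, /ʃ/, /x/; each receives one epenthetic vowel.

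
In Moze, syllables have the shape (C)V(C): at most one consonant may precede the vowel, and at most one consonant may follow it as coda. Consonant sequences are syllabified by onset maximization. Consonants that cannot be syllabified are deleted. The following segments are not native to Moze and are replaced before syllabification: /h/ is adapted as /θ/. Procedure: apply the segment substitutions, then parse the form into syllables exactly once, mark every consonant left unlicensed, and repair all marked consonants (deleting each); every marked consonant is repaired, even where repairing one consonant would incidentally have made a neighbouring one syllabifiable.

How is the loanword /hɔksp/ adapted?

Substitution: /h/ → /θ/, giving /θɔksp/.
The consonants /s/, /p/ cannot be parsed into a legal (C)V(C) syllable (at most one coda consonant is licensed; onsets are limited to one consonant).
Deletion applies to /s/, /p/.

θɔk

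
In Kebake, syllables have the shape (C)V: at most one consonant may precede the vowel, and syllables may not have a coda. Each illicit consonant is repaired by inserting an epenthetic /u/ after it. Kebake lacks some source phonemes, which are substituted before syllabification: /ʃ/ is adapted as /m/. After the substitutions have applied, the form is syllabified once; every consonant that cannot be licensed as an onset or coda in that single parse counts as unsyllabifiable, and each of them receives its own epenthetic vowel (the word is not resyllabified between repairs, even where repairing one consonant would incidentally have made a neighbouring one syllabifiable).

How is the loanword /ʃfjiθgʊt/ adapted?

mufujiθugʊtu

Substitution: /ʃ/ → /m/, giving /mfjiθgʊt/.
The consonants /m/, /f/, /θ/, /t/ cannot be parsed into a legal (C)V syllable (no codas are permitted; onsets are limited to one consonant).
Inserting the epenthetic vowel yields /m/ → /mu/, /f/ → /fu/, /θ/ → /θu/, /t/ → /tu/.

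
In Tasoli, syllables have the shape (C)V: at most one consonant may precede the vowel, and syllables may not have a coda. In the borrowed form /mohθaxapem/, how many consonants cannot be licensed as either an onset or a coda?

2

Syllabifying with onset maximization leaves /h/, /m/ stranded (no codas are permitted; onsets are limited to one consonant).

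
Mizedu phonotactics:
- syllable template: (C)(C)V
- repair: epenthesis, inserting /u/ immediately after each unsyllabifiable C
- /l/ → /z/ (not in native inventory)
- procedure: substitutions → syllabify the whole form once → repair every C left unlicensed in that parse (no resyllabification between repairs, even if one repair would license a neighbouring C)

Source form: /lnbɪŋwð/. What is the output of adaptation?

zunbɪŋuwuðu

Substitution: /l/ → /z/, giving /znbɪŋwð/.
Syllabifying with onset maximization leaves /z/, /ŋ/, /w/, /ð/ stranded (no codas are permitted; onsets may contain at most 2 consonants).
Inserting the epenthetic vowel yields /z/ → /zu/, /ŋ/ → /ŋu/, /w/ → /wu/, /ð/ → /ðu/.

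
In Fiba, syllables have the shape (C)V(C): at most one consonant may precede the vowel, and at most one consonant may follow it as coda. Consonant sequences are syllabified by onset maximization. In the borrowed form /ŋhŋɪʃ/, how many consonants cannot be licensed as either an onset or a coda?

2

The consonants /ŋ/, /h/ cannot be parsed into a legal (C)V(C) syllable (at most one coda consonant is licensed; onsets are limited to one consonant).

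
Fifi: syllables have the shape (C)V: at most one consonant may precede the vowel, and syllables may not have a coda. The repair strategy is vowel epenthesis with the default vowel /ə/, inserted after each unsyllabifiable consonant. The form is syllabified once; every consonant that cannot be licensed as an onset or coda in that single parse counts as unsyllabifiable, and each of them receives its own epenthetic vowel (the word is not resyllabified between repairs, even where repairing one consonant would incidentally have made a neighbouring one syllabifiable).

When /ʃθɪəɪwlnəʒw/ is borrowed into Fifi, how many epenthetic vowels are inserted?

5

The unsyllabifiable consonants are /ʃ/, /w/, /l/, /ʒ/, /w/; each receives one epenthetic vowel.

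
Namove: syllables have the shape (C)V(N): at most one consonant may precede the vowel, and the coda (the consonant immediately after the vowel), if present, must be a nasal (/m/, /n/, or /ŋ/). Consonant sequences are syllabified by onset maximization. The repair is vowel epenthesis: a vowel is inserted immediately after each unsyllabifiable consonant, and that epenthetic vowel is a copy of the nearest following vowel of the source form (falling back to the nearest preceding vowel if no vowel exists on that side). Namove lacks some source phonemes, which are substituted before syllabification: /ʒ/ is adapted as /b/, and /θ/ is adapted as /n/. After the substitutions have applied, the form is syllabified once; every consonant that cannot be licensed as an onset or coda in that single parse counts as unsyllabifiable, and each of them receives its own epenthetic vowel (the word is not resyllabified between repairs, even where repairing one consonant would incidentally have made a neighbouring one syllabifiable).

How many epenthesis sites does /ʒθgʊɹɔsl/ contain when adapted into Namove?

After substitution the input is /bngʊɹɔsl/.
The unsyllabifiable consonants are /b/, /n/, /s/, /l/; each receives one epenthetic vowel.

4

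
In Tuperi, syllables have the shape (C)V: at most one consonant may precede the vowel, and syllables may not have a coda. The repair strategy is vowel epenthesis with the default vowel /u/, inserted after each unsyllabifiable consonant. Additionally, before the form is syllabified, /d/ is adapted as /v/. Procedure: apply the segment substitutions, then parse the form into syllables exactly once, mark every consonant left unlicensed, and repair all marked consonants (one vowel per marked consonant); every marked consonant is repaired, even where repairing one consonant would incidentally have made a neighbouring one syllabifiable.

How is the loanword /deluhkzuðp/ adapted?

Substitution: /d/ → /v/, giving /veluhkzuðp/.
Under (C)V, the unsyllabifiable consonants are /h/, /k/, /ð/, /p/ (no codas are permitted; onsets are limited to one consonant).
Each unlicensed consonant becomes the onset of a new syllable: /h/ → /hu/, /k/ → /ku/, /ð/ → /ðu/, /p/ → /pu/.

veluhukuzuðupu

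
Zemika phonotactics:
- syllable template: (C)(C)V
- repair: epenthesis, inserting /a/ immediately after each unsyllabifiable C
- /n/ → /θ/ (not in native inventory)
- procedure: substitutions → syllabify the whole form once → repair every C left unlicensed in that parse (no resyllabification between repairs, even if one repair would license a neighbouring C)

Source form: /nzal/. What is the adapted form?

θzala

Substitution: /n/ → /θ/, giving /θzal/.
The consonants /l/ cannot be parsed into a legal (C)(C)V syllable (no codas are permitted; onsets may contain at most 2 consonants).
Each unlicensed consonant becomes the onset of a new syllable: /l/ → /la/.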